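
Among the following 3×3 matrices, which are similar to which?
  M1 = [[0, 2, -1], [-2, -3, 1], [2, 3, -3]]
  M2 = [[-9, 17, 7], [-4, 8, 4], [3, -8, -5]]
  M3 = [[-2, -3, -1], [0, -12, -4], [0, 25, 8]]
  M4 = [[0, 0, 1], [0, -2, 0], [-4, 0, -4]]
2 classes: {M1, M2, M3}, {M4}

Characteristic polynomials: χ_{M1} = (x + 2)^3, χ_{M2} = (x + 2)^3, χ_{M3} = (x + 2)^3, χ_{M4} = (x + 2)^3.

{M1, M2, M3}: invariant factors (x + 2)^3.

{M4}: invariant factors x + 2, (x + 2)^2.

Matrices are similar if and only if their invariant-factor lists agree; the partition into similarity classes is {M1, M2, M3}, {M4}.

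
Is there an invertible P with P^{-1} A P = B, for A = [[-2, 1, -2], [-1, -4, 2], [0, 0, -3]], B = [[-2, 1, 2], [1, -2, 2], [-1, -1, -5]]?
Two matrices over a field are similar if and only if they have the same invariant factors.

Both A and B have characteristic polynomial (x + 3)^3 and minimal polynomial (x + 3)^2. Computing further, both have invariant factors x + 3, (x + 3)^2. Hence A and B are similar.

Yes.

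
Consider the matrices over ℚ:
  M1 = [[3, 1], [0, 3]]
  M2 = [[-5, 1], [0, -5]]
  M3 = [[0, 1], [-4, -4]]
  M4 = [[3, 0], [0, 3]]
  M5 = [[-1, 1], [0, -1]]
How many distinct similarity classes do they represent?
5 classes: {M1}, {M2}, {M3}, {M4}, {M5}

Characteristic polynomials: χ_{M1} = (x - 3)^2, χ_{M2} = (x + 5)^2, χ_{M3} = (x + 2)^2, χ_{M4} = (x - 3)^2, χ_{M5} = (x + 1)^2.

{M1}: invariant factors (x - 3)^2.

{M2}: invariant factors (x + 5)^2.

{M3}: invariant factors (x + 2)^2.

{M4}: invariant factors x - 3, x - 3.

{M5}: invariant factors (x + 1)^2.

Matrices are similar if and only if their invariant-factor lists agree; the partition into similarity classes is {M1}, {M2}, {M3}, {M4}, {M5}.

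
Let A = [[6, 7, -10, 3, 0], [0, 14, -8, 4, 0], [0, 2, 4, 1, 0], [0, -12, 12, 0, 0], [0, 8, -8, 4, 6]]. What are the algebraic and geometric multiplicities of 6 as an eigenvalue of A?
algebraic multiplicity 5, geometric multiplicity 3

The characteristic polynomial is (x - 6)^5, so the factor x - 6 appears with exponent 5: the algebraic multiplicity is 5.

rank(A - 6I) = 2, so the eigenspace has dimension 5 - 2 = 3: the geometric multiplicity is 3.

Since 3 < 5, A is not diagonalizable.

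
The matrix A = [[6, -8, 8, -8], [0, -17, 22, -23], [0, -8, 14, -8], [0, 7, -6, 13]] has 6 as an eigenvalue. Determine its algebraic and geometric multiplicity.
The characteristic polynomial is (x - 6)^3(x + 2), so the factor x - 6 appears with exponent 3: the algebraic multiplicity is 3.

rank(A - 6I) = 2, so the eigenspace has dimension 4 - 2 = 2: the geometric multiplicity is 2.

Since 2 < 3, A is not diagonalizable.

algebraic multiplicity 3, geometric multiplicity 2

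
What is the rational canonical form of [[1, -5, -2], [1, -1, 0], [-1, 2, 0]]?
The invariant factors of A (the non-unit diagonal entries of the Smith normal form of xI - A over ℚ[x]) are x^3 + 2x + 2, each dividing the next. The characteristic polynomial is their product, x^3 + 2x + 2.

The rational canonical form is the block-diagonal matrix of companion matrices C(f_i):
R = [[0, 0, -2], [1, 0, -2], [0, 1, 0]].

Note the characteristic polynomial does not split into linear factors over ℚ, so A has no Jordan form over ℚ; the rational canonical form exists over any field.

R = [[0, 0, -2], [1, 0, -2], [0, 1, 0]]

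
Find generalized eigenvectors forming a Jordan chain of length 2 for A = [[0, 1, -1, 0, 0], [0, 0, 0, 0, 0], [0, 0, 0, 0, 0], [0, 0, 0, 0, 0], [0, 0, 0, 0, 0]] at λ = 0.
v_1 = [[-2, 2, 1, -2, 0]]^T, v_2 = [[1, 0, 0, 0, 0]]^T

We seek v_1 ∈ ker(A^2) \ ker(A), then set v_{i+1} = A v_i.

One such chain is v_1 = [[-2, 2, 1, -2, 0]]^T, v_2 = [[1, 0, 0, 0, 0]]^T. Check: A v_2 = [[0, 0, 0, 0, 0]]^T = 0.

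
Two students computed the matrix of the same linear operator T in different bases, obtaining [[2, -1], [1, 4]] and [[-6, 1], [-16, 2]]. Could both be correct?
trace(A) = 6 but trace(B) = -4. The trace is a similarity invariant, so A and B are not similar.

No.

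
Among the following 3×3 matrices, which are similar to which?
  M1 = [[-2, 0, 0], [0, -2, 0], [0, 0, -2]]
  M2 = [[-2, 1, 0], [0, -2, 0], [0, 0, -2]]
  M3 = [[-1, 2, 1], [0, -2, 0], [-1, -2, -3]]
Characteristic polynomials: χ_{M1} = (x + 2)^3, χ_{M2} = (x + 2)^3, χ_{M3} = (x + 2)^3.

{M1}: invariant factors x + 2, x + 2, x + 2.

{M2, M3}: invariant factors x + 2, (x + 2)^2.

Matrices are similar if and only if their invariant-factor lists agree; the partition into similarity classes is {M1}, {M2, M3}.

2 classes: {M1}, {M2, M3}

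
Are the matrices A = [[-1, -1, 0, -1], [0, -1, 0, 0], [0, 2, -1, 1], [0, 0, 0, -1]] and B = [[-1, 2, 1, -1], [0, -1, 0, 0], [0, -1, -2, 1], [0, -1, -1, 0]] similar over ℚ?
Two matrices over a field are similar if and only if they have the same invariant factors.

Both A and B have characteristic polynomial (x + 1)^4 and minimal polynomial (x + 1)^2. Computing further, both have invariant factors (x + 1)^2, (x + 1)^2. Hence A and B are similar.

Yes.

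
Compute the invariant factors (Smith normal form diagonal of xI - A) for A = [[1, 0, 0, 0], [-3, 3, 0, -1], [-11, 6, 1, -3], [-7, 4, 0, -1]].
The Jordan structure of A has elementary divisors (x - 1)^3, (x - 1). Arranging the block sizes at each eigenvalue in decreasing order and taking row products gives the invariant factors.

Invariant factors (smallest first, each dividing the next): x - 1, (x - 1)^3.

Check: the last factor (x - 1)^3 is the minimal polynomial, and the product (x - 1)^4 is the characteristic polynomial.

x - 1, (x - 1)^3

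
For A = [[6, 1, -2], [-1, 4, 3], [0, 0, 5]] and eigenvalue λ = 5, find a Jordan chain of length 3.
v_1 = [[0, 2, 1]]^T, v_2 = [[0, 1, 0]]^T, v_3 = [[1, -1, 0]]^T

We seek v_1 ∈ ker((A - 5I)^3) \ ker((A - 5I)^2), then set v_{i+1} = (A - 5I) v_i.

One such chain is v_1 = [[0, 2, 1]]^T, v_2 = [[0, 1, 0]]^T, v_3 = [[1, -1, 0]]^T. Check: (A - 5I) v_3 = [[0, 0, 0]]^T = 0.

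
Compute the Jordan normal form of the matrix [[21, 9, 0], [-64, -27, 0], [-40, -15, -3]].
J = [[-3, 1, 0], [0, -3, 0], [0, 0, -3]]

The characteristic polynomial is det(xI - A) = (x + 3)^3, so the eigenvalues are -3 (algebraic multiplicity 3).

For λ = -3: rank(A + 3I) = 1, rank((A + 3I)^2) = 0. The eigenspace has dimension 3 - 1 = 2, so there are 2 Jordan blocks; the rank sequence gives block sizes [2, 1].

Assembling the blocks gives the Jordan form J above.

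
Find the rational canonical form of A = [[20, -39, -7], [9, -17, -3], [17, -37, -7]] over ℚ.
The invariant factors of A (the non-unit diagonal entries of the Smith normal form of xI - A over ℚ[x]) are x(x^2 + 4x - 2), each dividing the next. The characteristic polynomial is their product, x(x^2 + 4x - 2).

The rational canonical form is the block-diagonal matrix of companion matrices C(f_i):
R = [[0, 0, 0], [1, 0, 2], [0, 1, -4]].

Note the characteristic polynomial does not split into linear factors over ℚ, so A has no Jordan form over ℚ; the rational canonical form exists over any field.

R = [[0, 0, 0], [1, 0, 2], [0, 1, -4]]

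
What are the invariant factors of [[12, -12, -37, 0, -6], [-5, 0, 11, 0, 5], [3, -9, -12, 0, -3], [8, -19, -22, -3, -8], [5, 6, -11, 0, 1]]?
(x - 6)(x - 1)(x + 3)^3

The Jordan structure of A has elementary divisors (x + 3)^3, (x - 1), (x - 6). Arranging the block sizes at each eigenvalue in decreasing order and taking row products gives the invariant factors.

Invariant factors (smallest first, each dividing the next): (x - 6)(x - 1)(x + 3)^3.

Check: the last factor (x - 6)(x - 1)(x + 3)^3 is the minimal polynomial, and the product (x - 6)(x - 1)(x + 3)^3 is the characteristic polynomial.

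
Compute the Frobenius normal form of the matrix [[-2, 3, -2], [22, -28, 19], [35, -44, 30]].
R = [[0, 0, -1], [1, 0, 4], [0, 1, 0]]

The invariant factors of A (the non-unit diagonal entries of the Smith normal form of xI - A over ℚ[x]) are x^3 - 4x + 1, each dividing the next. The characteristic polynomial is their product, x^3 - 4x + 1.

The rational canonical form is the block-diagonal matrix of companion matrices C(f_i):
R = [[0, 0, -1], [1, 0, 4], [0, 1, 0]].

Note the characteristic polynomial does not split into linear factors over ℚ, so A has no Jordan form over ℚ; the rational canonical form exists over any field.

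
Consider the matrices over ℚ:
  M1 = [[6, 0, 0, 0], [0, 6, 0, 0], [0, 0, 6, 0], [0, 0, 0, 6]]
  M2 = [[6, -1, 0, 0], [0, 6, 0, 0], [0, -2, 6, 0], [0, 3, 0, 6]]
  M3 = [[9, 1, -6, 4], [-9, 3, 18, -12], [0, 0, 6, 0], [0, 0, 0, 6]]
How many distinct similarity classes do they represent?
Characteristic polynomials: χ_{M1} = (x - 6)^4, χ_{M2} = (x - 6)^4, χ_{M3} = (x - 6)^4.

{M1}: invariant factors x - 6, x - 6, x - 6, x - 6.

{M2, M3}: invariant factors x - 6, x - 6, (x - 6)^2.

Matrices are similar if and only if their invariant-factor lists agree; the partition into similarity classes is {M1}, {M2, M3}.

2 classes: {M1}, {M2, M3}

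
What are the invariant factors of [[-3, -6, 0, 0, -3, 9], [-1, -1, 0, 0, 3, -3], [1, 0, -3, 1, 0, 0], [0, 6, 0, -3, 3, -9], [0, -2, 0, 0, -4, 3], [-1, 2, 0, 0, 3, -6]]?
x + 3, x + 3, (x + 3)^2(x + 4)^2

The Jordan structure of A has elementary divisors (x + 4)^2, (x + 3)^2, (x + 3), (x + 3). Arranging the block sizes at each eigenvalue in decreasing order and taking row products gives the invariant factors.

Invariant factors (smallest first, each dividing the next): x + 3, x + 3, (x + 3)^2(x + 4)^2.

Check: the last factor (x + 3)^2(x + 4)^2 is the minimal polynomial, and the product (x + 3)^4(x + 4)^2 is the characteristic polynomial.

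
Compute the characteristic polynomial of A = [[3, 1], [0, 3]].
χ_A(x) = (x - 3)^2

xI - A = [[x - 3, -1], [0, x - 3]].

Expanding det(xI - A) along the first row:
det(xI - A) = + (x - 3)·det([[x - 3]]) - (-1)·det([[0]]).

Evaluating gives χ_A(x) = x^2 - 6x + 9 = (x - 3)^2.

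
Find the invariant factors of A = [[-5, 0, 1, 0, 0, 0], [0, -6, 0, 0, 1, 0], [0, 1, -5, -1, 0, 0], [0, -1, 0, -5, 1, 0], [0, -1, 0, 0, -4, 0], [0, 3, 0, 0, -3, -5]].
x + 5, (x + 5)^2, (x + 5)^3

The Jordan structure of A has elementary divisors (x + 5)^3, (x + 5)^2, (x + 5). Arranging the block sizes at each eigenvalue in decreasing order and taking row products gives the invariant factors.

Invariant factors (smallest first, each dividing the next): x + 5, (x + 5)^2, (x + 5)^3.

Check: the last factor (x + 5)^3 is the minimal polynomial, and the product (x + 5)^6 is the characteristic polynomial.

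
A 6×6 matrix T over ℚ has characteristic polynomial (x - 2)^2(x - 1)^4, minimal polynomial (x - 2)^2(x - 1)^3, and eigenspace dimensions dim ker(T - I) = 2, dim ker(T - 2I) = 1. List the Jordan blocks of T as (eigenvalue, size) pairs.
λ = 1: algebraic multiplicity 4 (exponent in χ_T), largest block size 3 (exponent in m_T), 2 blocks (geometric multiplicity). These force block sizes [3, 1].
λ = 2: algebraic multiplicity 2 (exponent in χ_T), largest block size 2 (exponent in m_T), 1 block (geometric multiplicity). This forces block sizes [2].

Jordan blocks: (1, 3), (1, 1), (2, 2)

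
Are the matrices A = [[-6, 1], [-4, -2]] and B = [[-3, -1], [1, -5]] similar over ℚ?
Two matrices over a field are similar if and only if they have the same invariant factors.

Both A and B have characteristic polynomial (x + 4)^2 and minimal polynomial (x + 4)^2. Computing further, both have invariant factors (x + 4)^2. Hence A and B are similar.

Yes.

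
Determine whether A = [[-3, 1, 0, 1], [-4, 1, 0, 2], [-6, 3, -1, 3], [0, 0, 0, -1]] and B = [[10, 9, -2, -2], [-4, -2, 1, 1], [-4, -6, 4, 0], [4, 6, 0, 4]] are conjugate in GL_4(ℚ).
No.

trace(A) = -4 but trace(B) = 16. The trace is a similarity invariant, so A and B are not similar.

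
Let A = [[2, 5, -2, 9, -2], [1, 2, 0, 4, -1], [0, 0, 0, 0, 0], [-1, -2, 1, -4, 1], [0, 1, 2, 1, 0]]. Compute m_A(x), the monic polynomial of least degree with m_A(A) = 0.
The characteristic polynomial factors as x^5. The minimal polynomial is ∏(x - λ)^{k_λ} where k_λ is the size of the largest Jordan block at λ.

For λ = 0: rank(A) = 3, and the largest Jordan block has size 3 (the smallest k with rank(A^k) = rank(A^(k+1))).

So m_A(x) = x^3.

m_A(x) = x^3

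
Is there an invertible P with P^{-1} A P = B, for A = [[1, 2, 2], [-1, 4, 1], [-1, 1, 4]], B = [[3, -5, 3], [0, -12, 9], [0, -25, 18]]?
Yes.

Two matrices over a field are similar if and only if they have the same invariant factors.

Both A and B have characteristic polynomial (x - 3)^3 and minimal polynomial (x - 3)^2. Computing further, both have invariant factors x - 3, (x - 3)^2. Hence A and B are similar.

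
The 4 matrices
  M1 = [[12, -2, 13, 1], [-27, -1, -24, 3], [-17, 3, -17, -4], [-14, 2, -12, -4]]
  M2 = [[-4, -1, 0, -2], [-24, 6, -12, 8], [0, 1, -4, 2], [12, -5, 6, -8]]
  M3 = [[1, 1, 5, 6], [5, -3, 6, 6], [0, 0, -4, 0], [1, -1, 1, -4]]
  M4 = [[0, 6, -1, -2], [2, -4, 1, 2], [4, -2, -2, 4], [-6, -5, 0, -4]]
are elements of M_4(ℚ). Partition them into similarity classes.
Characteristic polynomials: χ_{M1} = (x - 2)(x + 4)^3, χ_{M2} = (x - 2)(x + 4)^3, χ_{M3} = (x - 2)(x + 4)^3, χ_{M4} = (x - 2)(x + 4)^3.

{M1, M3, M4}: invariant factors (x - 2)(x + 4)^3.

{M2}: invariant factors x + 4, (x - 2)(x + 4)^2.

Matrices are similar if and only if their invariant-factor lists agree; the partition into similarity classes is {M1, M3, M4}, {M2}.

2 classes: {M1, M3, M4}, {M2}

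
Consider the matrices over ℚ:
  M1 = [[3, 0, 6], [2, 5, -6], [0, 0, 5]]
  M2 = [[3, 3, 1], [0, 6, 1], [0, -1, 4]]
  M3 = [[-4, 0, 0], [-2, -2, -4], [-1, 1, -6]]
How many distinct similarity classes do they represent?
Characteristic polynomials: χ_{M1} = (x - 5)^2(x - 3), χ_{M2} = (x - 5)^2(x - 3), χ_{M3} = (x + 4)^3.

{M1}: invariant factors x - 5, (x - 5)(x - 3).

{M2}: invariant factors (x - 5)^2(x - 3).

{M3}: invariant factors x + 4, (x + 4)^2.

Matrices are similar if and only if their invariant-factor lists agree; the partition into similarity classes is {M1}, {M2}, {M3}.

3 classes: {M1}, {M2}, {M3}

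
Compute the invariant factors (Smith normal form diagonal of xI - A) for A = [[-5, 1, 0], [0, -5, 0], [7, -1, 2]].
(x - 2)(x + 5)^2

The Jordan structure of A has elementary divisors (x + 5)^2, (x - 2). Arranging the block sizes at each eigenvalue in decreasing order and taking row products gives the invariant factors.

Invariant factors (smallest first, each dividing the next): (x - 2)(x + 5)^2.

Check: the last factor (x - 2)(x + 5)^2 is the minimal polynomial, and the product (x - 2)(x + 5)^2 is the characteristic polynomial.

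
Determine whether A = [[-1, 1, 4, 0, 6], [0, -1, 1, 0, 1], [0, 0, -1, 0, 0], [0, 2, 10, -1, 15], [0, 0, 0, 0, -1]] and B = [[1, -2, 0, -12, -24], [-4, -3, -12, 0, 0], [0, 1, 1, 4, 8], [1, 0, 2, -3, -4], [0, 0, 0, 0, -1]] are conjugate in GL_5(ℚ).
No.

Both have characteristic polynomial (x + 1)^5, but the minimal polynomial of A is (x + 1)^3 while the minimal polynomial of B is (x + 1)^2. The minimal polynomial is a similarity invariant, so A and B are not similar.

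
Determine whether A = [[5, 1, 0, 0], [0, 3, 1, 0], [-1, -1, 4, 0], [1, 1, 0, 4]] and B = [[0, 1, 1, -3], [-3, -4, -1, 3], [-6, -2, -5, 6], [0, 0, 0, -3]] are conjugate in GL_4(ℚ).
No.

trace(A) = 16 but trace(B) = -12. The trace is a similarity invariant, so A and B are not similar.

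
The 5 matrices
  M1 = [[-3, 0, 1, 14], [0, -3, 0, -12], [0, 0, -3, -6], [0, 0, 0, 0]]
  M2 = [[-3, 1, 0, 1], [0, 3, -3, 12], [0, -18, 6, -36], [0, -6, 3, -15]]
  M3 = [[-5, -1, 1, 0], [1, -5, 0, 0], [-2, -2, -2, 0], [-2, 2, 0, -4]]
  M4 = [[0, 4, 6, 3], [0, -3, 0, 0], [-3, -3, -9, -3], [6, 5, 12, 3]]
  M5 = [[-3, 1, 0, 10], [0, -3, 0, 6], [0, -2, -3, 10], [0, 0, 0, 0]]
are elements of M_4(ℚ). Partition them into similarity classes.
2 classes: {M1, M2, M4, M5}, {M3}

Characteristic polynomials: χ_{M1} = x(x + 3)^3, χ_{M2} = x(x + 3)^3, χ_{M3} = (x + 4)^4, χ_{M4} = x(x + 3)^3, χ_{M5} = x(x + 3)^3.

{M1, M2, M4, M5}: invariant factors x + 3, x(x + 3)^2.

{M3}: invariant factors x + 4, (x + 4)^3.

Matrices are similar if and only if their invariant-factor lists agree; the partition into similarity classes is {M1, M2, M4, M5}, {M3}.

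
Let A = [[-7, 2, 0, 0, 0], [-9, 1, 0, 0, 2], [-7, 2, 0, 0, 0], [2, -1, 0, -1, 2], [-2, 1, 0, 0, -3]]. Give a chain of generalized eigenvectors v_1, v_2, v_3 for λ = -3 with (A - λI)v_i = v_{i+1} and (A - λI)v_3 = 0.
We seek v_1 ∈ ker((A + 3I)^3) \ ker((A + 3I)^2), then set v_{i+1} = (A + 3I) v_i.

One such chain is v_1 = [[-1, -2, -1, 0, 0]]^T, v_2 = [[0, 1, 0, 0, 0]]^T, v_3 = [[2, 4, 2, -1, 1]]^T. Check: (A + 3I) v_3 = [[0, 0, 0, 0, 0]]^T = 0.

v_1 = [[-1, -2, -1, 0, 0]]^T, v_2 = [[0, 1, 0, 0, 0]]^T, v_3 = [[2, 4, 2, -1, 1]]^T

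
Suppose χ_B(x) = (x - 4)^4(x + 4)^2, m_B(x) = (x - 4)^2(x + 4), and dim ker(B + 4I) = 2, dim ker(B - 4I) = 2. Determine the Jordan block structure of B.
Jordan blocks: (-4, 1), (-4, 1), (4, 2), (4, 2)

λ = -4: algebraic multiplicity 2 (exponent in χ_B), largest block size 1 (exponent in m_B), 2 blocks (geometric multiplicity). These force block sizes [1, 1].
λ = 4: algebraic multiplicity 4 (exponent in χ_B), largest block size 2 (exponent in m_B), 2 blocks (geometric multiplicity). These force block sizes [2, 2].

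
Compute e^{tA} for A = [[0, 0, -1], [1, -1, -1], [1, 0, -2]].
A has Jordan form J = [[-1, 1, 0], [0, -1, 0], [0, 0, -1]] with A = PJP^{-1}, so e^{tA} = P e^{tJ} P^{-1}.

For a Jordan block J_k(λ), e^{tJ_k(λ)} = e^{λt} · (I + tN + t^2 N^2/2! + ... + t^{k-1} N^{k-1}/(k-1)!) where N is the nilpotent superdiagonal part.

Assembling the blocks and conjugating back gives the entries of e^{tA} as shown above.

e^{tA} = [[(t + 1)*e^{-t}, 0, -t*e^{-t}], [t*e^{-t}, e^{-t}, -t*e^{-t}], [t*e^{-t}, 0, (1 - t)*e^{-t}]]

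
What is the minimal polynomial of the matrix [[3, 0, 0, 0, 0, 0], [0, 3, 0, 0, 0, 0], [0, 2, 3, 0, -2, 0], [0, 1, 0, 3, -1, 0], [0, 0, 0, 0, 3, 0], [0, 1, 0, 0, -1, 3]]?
The characteristic polynomial factors as (x - 3)^6. The minimal polynomial is ∏(x - λ)^{k_λ} where k_λ is the size of the largest Jordan block at λ.

For λ = 3: rank(A - 3I) = 1, and the largest Jordan block has size 2 (the smallest k with rank((A - 3I)^k) = rank((A - 3I)^(k+1))).

So m_A(x) = (x - 3)^2.

m_A(x) = (x - 3)^2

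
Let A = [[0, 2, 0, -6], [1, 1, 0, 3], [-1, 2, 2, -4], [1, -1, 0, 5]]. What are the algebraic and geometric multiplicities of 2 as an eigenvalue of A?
The characteristic polynomial is (x - 2)^4, so the factor x - 2 appears with exponent 4: the algebraic multiplicity is 4.

rank(A - 2I) = 2, so the eigenspace has dimension 4 - 2 = 2: the geometric multiplicity is 2.

Since 2 < 4, A is not diagonalizable.

algebraic multiplicity 4, geometric multiplicity 2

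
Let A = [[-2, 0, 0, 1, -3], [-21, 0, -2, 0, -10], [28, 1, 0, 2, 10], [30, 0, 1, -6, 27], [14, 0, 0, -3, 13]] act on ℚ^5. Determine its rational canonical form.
R = [[0, 0, 0, 0, 4], [1, 0, 0, 0, 7], [0, 1, 0, 0, -14], [0, 0, 1, 0, -1], [0, 0, 0, 1, 5]]

The invariant factors of A (the non-unit diagonal entries of the Smith normal form of xI - A over ℚ[x]) are (x - 4)(x - 1)(x^3 - 3x - 1), each dividing the next. The characteristic polynomial is their product, (x - 4)(x - 1)(x^3 - 3x - 1).

The rational canonical form is the block-diagonal matrix of companion matrices C(f_i):
R = [[0, 0, 0, 0, 4], [1, 0, 0, 0, 7], [0, 1, 0, 0, -14], [0, 0, 1, 0, -1], [0, 0, 0, 1, 5]].

Note the characteristic polynomial does not split into linear factors over ℚ, so A has no Jordan form over ℚ; the rational canonical form exists over any field.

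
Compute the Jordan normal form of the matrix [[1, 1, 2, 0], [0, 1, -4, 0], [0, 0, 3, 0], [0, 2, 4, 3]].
J = [[1, 1, 0, 0], [0, 1, 0, 0], [0, 0, 3, 0], [0, 0, 0, 3]]

The characteristic polynomial is det(xI - A) = (x - 3)^2(x - 1)^2, so the eigenvalues are 1 (algebraic multiplicity 2), 3 (algebraic multiplicity 2).

For λ = 1: rank(A - I) = 3, rank((A - I)^2) = 2. The eigenspace has dimension 4 - 3 = 1, so there is 1 Jordan block; the rank sequence gives block sizes [2].

For λ = 3: rank(A - 3I) = 2. The eigenspace has dimension 4 - 2 = 2, so there are 2 Jordan blocks; the rank sequence gives block sizes [1, 1].

Assembling the blocks gives the Jordan form J above.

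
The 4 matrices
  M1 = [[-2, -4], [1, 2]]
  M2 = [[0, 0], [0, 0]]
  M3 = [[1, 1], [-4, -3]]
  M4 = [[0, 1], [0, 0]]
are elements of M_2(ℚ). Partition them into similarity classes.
3 classes: {M1, M4}, {M2}, {M3}

Characteristic polynomials: χ_{M1} = x^2, χ_{M2} = x^2, χ_{M3} = (x + 1)^2, χ_{M4} = x^2.

{M1, M4}: invariant factors x^2.

{M2}: invariant factors x, x.

{M3}: invariant factors (x + 1)^2.

Matrices are similar if and only if their invariant-factor lists agree; the partition into similarity classes is {M1, M4}, {M2}, {M3}.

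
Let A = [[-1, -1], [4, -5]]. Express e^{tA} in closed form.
A has Jordan form J = [[-3, 1], [0, -3]] with A = PJP^{-1}, so e^{tA} = P e^{tJ} P^{-1}.

For a Jordan block J_k(λ), e^{tJ_k(λ)} = e^{λt} · (I + tN + t^2 N^2/2! + ... + t^{k-1} N^{k-1}/(k-1)!) where N is the nilpotent superdiagonal part.

Assembling the blocks and conjugating back gives the entries of e^{tA} as shown above.

e^{tA} = [[(2*t + 1)*e^{-3*t}, -t*e^{-3*t}], [4*t*e^{-3*t}, (1 - 2*t)*e^{-3*t}]]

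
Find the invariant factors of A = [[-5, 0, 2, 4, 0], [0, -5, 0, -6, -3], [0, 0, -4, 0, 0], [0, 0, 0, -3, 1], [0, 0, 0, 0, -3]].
x + 5, (x + 3)^2(x + 4)(x + 5)

The Jordan structure of A has elementary divisors (x + 5), (x + 5), (x + 4), (x + 3)^2. Arranging the block sizes at each eigenvalue in decreasing order and taking row products gives the invariant factors.

Invariant factors (smallest first, each dividing the next): x + 5, (x + 3)^2(x + 4)(x + 5).

Check: the last factor (x + 3)^2(x + 4)(x + 5) is the minimal polynomial, and the product (x + 3)^2(x + 4)(x + 5)^2 is the characteristic polynomial.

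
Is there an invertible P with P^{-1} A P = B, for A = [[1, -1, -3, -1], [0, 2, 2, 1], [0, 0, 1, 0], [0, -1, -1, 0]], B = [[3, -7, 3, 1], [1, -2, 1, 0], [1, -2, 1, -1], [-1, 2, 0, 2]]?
Two matrices over a field are similar if and only if they have the same invariant factors.

Both A and B have characteristic polynomial (x - 1)^4 and minimal polynomial (x - 1)^3. Computing further, both have invariant factors x - 1, (x - 1)^3. Hence A and B are similar.

Yes.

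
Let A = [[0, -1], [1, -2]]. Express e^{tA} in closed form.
A has Jordan form J = [[-1, 1], [0, -1]] with A = PJP^{-1}, so e^{tA} = P e^{tJ} P^{-1}.

For a Jordan block J_k(λ), e^{tJ_k(λ)} = e^{λt} · (I + tN + t^2 N^2/2! + ... + t^{k-1} N^{k-1}/(k-1)!) where N is the nilpotent superdiagonal part.

Assembling the blocks and conjugating back gives the entries of e^{tA} as shown above.

e^{tA} = [[(t + 1)*e^{-t}, -t*e^{-t}], [t*e^{-t}, (1 - t)*e^{-t}]]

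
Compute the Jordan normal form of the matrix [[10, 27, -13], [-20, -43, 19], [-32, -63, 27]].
J = [[-4, 1, 0], [0, -4, 0], [0, 0, 2]]

The characteristic polynomial is det(xI - A) = (x - 2)(x + 4)^2, so the eigenvalues are -4 (algebraic multiplicity 2), 2 (algebraic multiplicity 1).

For λ = -4: rank(A + 4I) = 2, rank((A + 4I)^2) = 1. The eigenspace has dimension 3 - 2 = 1, so there is 1 Jordan block; the rank sequence gives block sizes [2].

For λ = 2: algebraic multiplicity 1 gives one 1×1 block.

Assembling the blocks gives the Jordan form J above.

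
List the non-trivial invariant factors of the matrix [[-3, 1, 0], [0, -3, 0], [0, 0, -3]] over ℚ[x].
x + 3, (x + 3)^2

The Jordan structure of A has elementary divisors (x + 3)^2, (x + 3). Arranging the block sizes at each eigenvalue in decreasing order and taking row products gives the invariant factors.

Invariant factors (smallest first, each dividing the next): x + 3, (x + 3)^2.

Check: the last factor (x + 3)^2 is the minimal polynomial, and the product (x + 3)^3 is the characteristic polynomial.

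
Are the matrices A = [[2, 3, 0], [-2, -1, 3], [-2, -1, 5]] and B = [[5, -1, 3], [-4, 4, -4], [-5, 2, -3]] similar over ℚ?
Two matrices over a field are similar if and only if they have the same invariant factors.

Both A and B have characteristic polynomial (x - 2)^3 and minimal polynomial (x - 2)^3. Computing further, both have invariant factors (x - 2)^3. Hence A and B are similar.

Yes.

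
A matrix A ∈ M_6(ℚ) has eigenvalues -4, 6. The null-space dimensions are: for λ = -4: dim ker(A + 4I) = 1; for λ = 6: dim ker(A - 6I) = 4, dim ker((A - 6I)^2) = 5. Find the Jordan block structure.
Jordan blocks: (-4, 1), (6, 2), (6, 1), (6, 1), (6, 1)

λ = -4: successive nullity increments [1] count blocks of size ≥ k; block sizes are [1].
λ = 6: successive nullity increments [4, 1] count blocks of size ≥ k; block sizes are [2, 1, 1, 1].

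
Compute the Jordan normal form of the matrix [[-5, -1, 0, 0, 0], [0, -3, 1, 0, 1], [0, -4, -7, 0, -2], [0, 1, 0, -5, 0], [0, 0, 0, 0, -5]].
J = [[-5, 1, 0, 0, 0], [0, -5, 1, 0, 0], [0, 0, -5, 0, 0], [0, 0, 0, -5, 0], [0, 0, 0, 0, -5]]

The characteristic polynomial is det(xI - A) = (x + 5)^5, so the eigenvalues are -5 (algebraic multiplicity 5).

For λ = -5: rank(A + 5I) = 2, rank((A + 5I)^2) = 1, rank((A + 5I)^3) = 0. The eigenspace has dimension 5 - 2 = 3, so there are 3 Jordan blocks; the rank sequence gives block sizes [3, 1, 1].

Assembling the blocks gives the Jordan form J above.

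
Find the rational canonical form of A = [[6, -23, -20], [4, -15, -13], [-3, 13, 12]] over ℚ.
R = [[0, 0, 1], [1, 0, -3], [0, 1, 3]]

The invariant factors of A (the non-unit diagonal entries of the Smith normal form of xI - A over ℚ[x]) are (x - 1)^3, each dividing the next. The characteristic polynomial is their product, (x - 1)^3.

The rational canonical form is the block-diagonal matrix of companion matrices C(f_i):
R = [[0, 0, 1], [1, 0, -3], [0, 1, 3]].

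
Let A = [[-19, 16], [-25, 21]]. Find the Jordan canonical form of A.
J = [[1, 1], [0, 1]]

The characteristic polynomial is det(xI - A) = (x - 1)^2, so the eigenvalues are 1 (algebraic multiplicity 2).

For λ = 1: rank(A - I) = 1, rank((A - I)^2) = 0. The eigenspace has dimension 2 - 1 = 1, so there is 1 Jordan block; the rank sequence gives block sizes [2].

Assembling the blocks gives the Jordan form J above.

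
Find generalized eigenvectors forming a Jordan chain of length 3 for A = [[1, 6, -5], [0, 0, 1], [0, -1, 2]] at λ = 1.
We seek v_1 ∈ ker((A - I)^3) \ ker((A - I)^2), then set v_{i+1} = (A - I) v_i.

One such chain is v_1 = [[-4, 1, 2]]^T, v_2 = [[-4, 1, 1]]^T, v_3 = [[1, 0, 0]]^T. Check: (A - I) v_3 = [[0, 0, 0]]^T = 0.

v_1 = [[-4, 1, 2]]^T, v_2 = [[-4, 1, 1]]^T, v_3 = [[1, 0, 0]]^T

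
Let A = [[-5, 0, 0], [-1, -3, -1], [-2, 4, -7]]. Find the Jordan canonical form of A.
The characteristic polynomial is det(xI - A) = (x + 5)^3, so the eigenvalues are -5 (algebraic multiplicity 3).

For λ = -5: rank(A + 5I) = 1, rank((A + 5I)^2) = 0. The eigenspace has dimension 3 - 1 = 2, so there are 2 Jordan blocks; the rank sequence gives block sizes [2, 1].

Assembling the blocks gives the Jordan form J above.

J = [[-5, 1, 0], [0, -5, 0], [0, 0, -5]]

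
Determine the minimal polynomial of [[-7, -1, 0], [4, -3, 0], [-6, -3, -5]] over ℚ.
m_A(x) = (x + 5)^2

The characteristic polynomial factors as (x + 5)^3. The minimal polynomial is ∏(x - λ)^{k_λ} where k_λ is the size of the largest Jordan block at λ.

For λ = -5: rank(A + 5I) = 1, and the largest Jordan block has size 2 (the smallest k with rank((A + 5I)^k) = rank((A + 5I)^(k+1))).

So m_A(x) = (x + 5)^2.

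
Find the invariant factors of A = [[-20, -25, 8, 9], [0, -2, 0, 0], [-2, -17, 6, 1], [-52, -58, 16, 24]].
The Jordan structure of A has elementary divisors (x + 2), (x + 2), (x - 6)^2. Arranging the block sizes at each eigenvalue in decreasing order and taking row products gives the invariant factors.

Invariant factors (smallest first, each dividing the next): x + 2, (x - 6)^2(x + 2).

Check: the last factor (x - 6)^2(x + 2) is the minimal polynomial, and the product (x - 6)^2(x + 2)^2 is the characteristic polynomial.

x + 2, (x - 6)^2(x + 2)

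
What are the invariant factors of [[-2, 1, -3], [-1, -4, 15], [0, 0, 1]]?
(x - 1)(x + 3)^2

The Jordan structure of A has elementary divisors (x + 3)^2, (x - 1). Arranging the block sizes at each eigenvalue in decreasing order and taking row products gives the invariant factors.

Invariant factors (smallest first, each dividing the next): (x - 1)(x + 3)^2.

Check: the last factor (x - 1)(x + 3)^2 is the minimal polynomial, and the product (x - 1)(x + 3)^2 is the characteristic polynomial.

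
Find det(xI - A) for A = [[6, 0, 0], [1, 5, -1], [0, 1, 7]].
xI - A = [[x - 6, 0, 0], [-1, x - 5, 1], [0, -1, x - 7]].

Expanding det(xI - A) along the first row:
det(xI - A) = + (x - 6)·det([[x - 5, 1], [-1, x - 7]]) - (0)·det([[-1, 1], [0, x - 7]]) + (0)·det([[-1, x - 5], [0, -1]]).

Evaluating gives χ_A(x) = x^3 - 18x^2 + 108x - 216 = (x - 6)^3.

χ_A(x) = (x - 6)^3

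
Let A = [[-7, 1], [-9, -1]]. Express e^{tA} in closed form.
e^{tA} = [[(1 - 3*t)*e^{-4*t}, t*e^{-4*t}], [-9*t*e^{-4*t}, (3*t + 1)*e^{-4*t}]]

A has Jordan form J = [[-4, 1], [0, -4]] with A = PJP^{-1}, so e^{tA} = P e^{tJ} P^{-1}.

For a Jordan block J_k(λ), e^{tJ_k(λ)} = e^{λt} · (I + tN + t^2 N^2/2! + ... + t^{k-1} N^{k-1}/(k-1)!) where N is the nilpotent superdiagonal part.

Assembling the blocks and conjugating back gives the entries of e^{tA} as shown above.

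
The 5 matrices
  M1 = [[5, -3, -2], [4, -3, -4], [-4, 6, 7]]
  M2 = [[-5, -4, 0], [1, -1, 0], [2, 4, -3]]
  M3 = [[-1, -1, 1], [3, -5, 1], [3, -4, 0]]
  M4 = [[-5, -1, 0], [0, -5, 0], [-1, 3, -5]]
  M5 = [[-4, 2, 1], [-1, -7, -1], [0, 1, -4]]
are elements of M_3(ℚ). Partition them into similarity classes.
Characteristic polynomials: χ_{M1} = (x - 3)^3, χ_{M2} = (x + 3)^3, χ_{M3} = (x + 1)^2(x + 4), χ_{M4} = (x + 5)^3, χ_{M5} = (x + 5)^3.

{M1}: invariant factors x - 3, (x - 3)^2.

{M2}: invariant factors x + 3, (x + 3)^2.

{M3}: invariant factors (x + 1)^2(x + 4).

{M4, M5}: invariant factors (x + 5)^3.

Matrices are similar if and only if their invariant-factor lists agree; the partition into similarity classes is {M1}, {M2}, {M3}, {M4, M5}.

4 classes: {M1}, {M2}, {M3}, {M4, M5}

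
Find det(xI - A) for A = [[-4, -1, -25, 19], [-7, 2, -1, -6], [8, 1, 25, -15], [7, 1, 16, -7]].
xI - A = [[x + 4, 1, 25, -19], [7, x - 2, 1, 6], [-8, -1, x - 25, 15], [-7, -1, -16, x + 7]].

Expanding det(xI - A) along the first row:
det(xI - A) = + (x + 4)·det([[x - 2, 1, 6], [-1, x - 25, 15], [-1, -16, x + 7]]) - (1)·det([[7, 1, 6], [-8, x - 25, 15], [-7, -16, x + 7]]) + (25)·det([[7, x - 2, 6], [-8, -1, 15], [-7, -1, x + 7]]) - (-19)·det([[7, x - 2, 1], [-8, -1, x - 25], [-7, -1, -16]]).

Evaluating gives χ_A(x) = x^4 - 16x^3 + 88x^2 - 192x + 144 = (x - 6)^2(x - 2)^2.

χ_A(x) = (x - 6)^2(x - 2)^2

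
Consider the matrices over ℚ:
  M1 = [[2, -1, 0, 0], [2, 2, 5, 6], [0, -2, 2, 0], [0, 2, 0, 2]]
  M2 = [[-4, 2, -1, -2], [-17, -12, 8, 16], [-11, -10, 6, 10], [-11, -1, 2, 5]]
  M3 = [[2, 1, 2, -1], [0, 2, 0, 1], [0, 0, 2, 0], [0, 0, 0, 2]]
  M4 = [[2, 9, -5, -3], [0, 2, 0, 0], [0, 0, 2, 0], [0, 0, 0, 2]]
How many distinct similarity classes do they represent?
3 classes: {M1, M3}, {M2}, {M4}

Characteristic polynomials: χ_{M1} = (x - 2)^4, χ_{M2} = (x - 4)(x - 1)(x + 5)^2, χ_{M3} = (x - 2)^4, χ_{M4} = (x - 2)^4.

{M1, M3}: invariant factors x - 2, (x - 2)^3.

{M2}: invariant factors (x - 4)(x - 1)(x + 5)^2.

{M4}: invariant factors x - 2, x - 2, (x - 2)^2.

Matrices are similar if and only if their invariant-factor lists agree; the partition into similarity classes is {M1, M3}, {M2}, {M4}.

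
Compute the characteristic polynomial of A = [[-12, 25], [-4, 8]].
χ_A(x) = (x + 2)^2

xI - A = [[x + 12, -25], [4, x - 8]].

Expanding det(xI - A) along the first row:
det(xI - A) = + (x + 12)·det([[x - 8]]) - (-25)·det([[4]]).

Evaluating gives χ_A(x) = x^2 + 4x + 4 = (x + 2)^2.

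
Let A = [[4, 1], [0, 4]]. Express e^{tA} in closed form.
A has Jordan form J = [[4, 1], [0, 4]] with A = PJP^{-1}, so e^{tA} = P e^{tJ} P^{-1}.

For a Jordan block J_k(λ), e^{tJ_k(λ)} = e^{λt} · (I + tN + t^2 N^2/2! + ... + t^{k-1} N^{k-1}/(k-1)!) where N is the nilpotent superdiagonal part.

Assembling the blocks and conjugating back gives the entries of e^{tA} as shown above.

e^{tA} = [[e^{4*t}, t*e^{4*t}], [0, e^{4*t}]]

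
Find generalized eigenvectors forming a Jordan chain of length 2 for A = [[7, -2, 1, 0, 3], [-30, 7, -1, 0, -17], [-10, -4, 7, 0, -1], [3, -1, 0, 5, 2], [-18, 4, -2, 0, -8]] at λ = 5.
We seek v_1 ∈ ker((A - 5I)^2) \ ker(A - 5I), then set v_{i+1} = (A - 5I) v_i.

One such chain is v_1 = [[0, 0, 1, 1, 0]]^T, v_2 = [[1, -1, 2, 0, -2]]^T. Check: (A - 5I) v_2 = [[0, 0, 0, 0, 0]]^T = 0.

v_1 = [[0, 0, 1, 1, 0]]^T, v_2 = [[1, -1, 2, 0, -2]]^T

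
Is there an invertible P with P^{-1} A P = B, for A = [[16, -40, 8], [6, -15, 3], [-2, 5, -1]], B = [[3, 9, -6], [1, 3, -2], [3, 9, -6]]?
Two matrices over a field are similar if and only if they have the same invariant factors.

Both A and B have characteristic polynomial x^3 and minimal polynomial x^2. Computing further, both have invariant factors x, x^2. Hence A and B are similar.

Yes.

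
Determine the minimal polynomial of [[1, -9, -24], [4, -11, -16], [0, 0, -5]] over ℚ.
The characteristic polynomial factors as (x + 5)^3. The minimal polynomial is ∏(x - λ)^{k_λ} where k_λ is the size of the largest Jordan block at λ.

For λ = -5: rank(A + 5I) = 1, and the largest Jordan block has size 2 (the smallest k with rank((A + 5I)^k) = rank((A + 5I)^(k+1))).

So m_A(x) = (x + 5)^2.

m_A(x) = (x + 5)^2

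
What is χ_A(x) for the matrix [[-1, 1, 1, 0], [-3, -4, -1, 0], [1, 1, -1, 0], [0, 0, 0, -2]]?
xI - A = [[x + 1, -1, -1, 0], [3, x + 4, 1, 0], [-1, -1, x + 1, 0], [0, 0, 0, x + 2]].

Expanding det(xI - A) along the first row:
det(xI - A) = + (x + 1)·det([[x + 4, 1, 0], [-1, x + 1, 0], [0, 0, x + 2]]) - (-1)·det([[3, 1, 0], [-1, x + 1, 0], [0, 0, x + 2]]) + (-1)·det([[3, x + 4, 0], [-1, -1, 0], [0, 0, x + 2]]) - (0)·det([[3, x + 4, 1], [-1, -1, x + 1], [0, 0, 0]]).

Evaluating gives χ_A(x) = x^4 + 8x^3 + 24x^2 + 32x + 16 = (x + 2)^4.

χ_A(x) = (x + 2)^4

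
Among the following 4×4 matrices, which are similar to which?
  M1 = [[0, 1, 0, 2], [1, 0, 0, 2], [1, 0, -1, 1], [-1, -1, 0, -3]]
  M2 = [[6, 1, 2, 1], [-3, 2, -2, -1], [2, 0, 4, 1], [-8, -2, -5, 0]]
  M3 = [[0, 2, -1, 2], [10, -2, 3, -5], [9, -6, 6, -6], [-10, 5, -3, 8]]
2 classes: {M1}, {M2, M3}

Characteristic polynomials: χ_{M1} = (x + 1)^4, χ_{M2} = (x - 3)^4, χ_{M3} = (x - 3)^4.

{M1}: invariant factors (x + 1)^2, (x + 1)^2.

{M2, M3}: invariant factors x - 3, (x - 3)^3.

Matrices are similar if and only if their invariant-factor lists agree; the partition into similarity classes is {M1}, {M2, M3}.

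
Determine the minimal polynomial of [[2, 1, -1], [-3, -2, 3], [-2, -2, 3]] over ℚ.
m_A(x) = (x - 1)^2

The characteristic polynomial factors as (x - 1)^3. The minimal polynomial is ∏(x - λ)^{k_λ} where k_λ is the size of the largest Jordan block at λ.

For λ = 1: rank(A - I) = 1, and the largest Jordan block has size 2 (the smallest k with rank((A - I)^k) = rank((A - I)^(k+1))).

So m_A(x) = (x - 1)^2.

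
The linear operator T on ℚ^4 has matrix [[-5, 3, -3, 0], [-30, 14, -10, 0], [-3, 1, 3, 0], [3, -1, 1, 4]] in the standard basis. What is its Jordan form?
J = [[4, 1, 0, 0], [0, 4, 0, 0], [0, 0, 4, 0], [0, 0, 0, 4]]

The characteristic polynomial is det(xI - A) = (x - 4)^4, so the eigenvalues are 4 (algebraic multiplicity 4).

For λ = 4: rank(A - 4I) = 1, rank((A - 4I)^2) = 0. The eigenspace has dimension 4 - 1 = 3, so there are 3 Jordan blocks; the rank sequence gives block sizes [2, 1, 1].

Assembling the blocks gives the Jordan form J above.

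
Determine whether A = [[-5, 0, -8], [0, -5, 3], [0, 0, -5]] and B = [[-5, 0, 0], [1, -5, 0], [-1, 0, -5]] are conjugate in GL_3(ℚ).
Two matrices over a field are similar if and only if they have the same invariant factors.

Both A and B have characteristic polynomial (x + 5)^3 and minimal polynomial (x + 5)^2. Computing further, both have invariant factors x + 5, (x + 5)^2. Hence A and B are similar.

Yes.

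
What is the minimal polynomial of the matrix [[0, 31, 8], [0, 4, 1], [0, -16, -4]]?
m_A(x) = x^3

The characteristic polynomial factors as x^3. The minimal polynomial is ∏(x - λ)^{k_λ} where k_λ is the size of the largest Jordan block at λ.

For λ = 0: rank(A) = 2, and the largest Jordan block has size 3 (the smallest k with rank(A^k) = rank(A^(k+1))).

So m_A(x) = x^3.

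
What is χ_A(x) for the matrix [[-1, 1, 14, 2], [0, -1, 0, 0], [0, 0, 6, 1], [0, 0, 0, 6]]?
χ_A(x) = (x - 6)^2(x + 1)^2

xI - A = [[x + 1, -1, -14, -2], [0, x + 1, 0, 0], [0, 0, x - 6, -1], [0, 0, 0, x - 6]].

Expanding det(xI - A) along the first row:
det(xI - A) = + (x + 1)·det([[x + 1, 0, 0], [0, x - 6, -1], [0, 0, x - 6]]) - (-1)·det([[0, 0, 0], [0, x - 6, -1], [0, 0, x - 6]]) + (-14)·det([[0, x + 1, 0], [0, 0, -1], [0, 0, x - 6]]) - (-2)·det([[0, x + 1, 0], [0, 0, x - 6], [0, 0, 0]]).

Evaluating gives χ_A(x) = x^4 - 10x^3 + 13x^2 + 60x + 36 = (x - 6)^2(x + 1)^2.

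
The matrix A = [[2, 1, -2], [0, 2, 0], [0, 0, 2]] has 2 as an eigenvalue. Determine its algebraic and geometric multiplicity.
The characteristic polynomial is (x - 2)^3, so the factor x - 2 appears with exponent 3: the algebraic multiplicity is 3.

rank(A - 2I) = 1, so the eigenspace has dimension 3 - 1 = 2: the geometric multiplicity is 2.

Since 2 < 3, A is not diagonalizable.

algebraic multiplicity 3, geometric multiplicity 2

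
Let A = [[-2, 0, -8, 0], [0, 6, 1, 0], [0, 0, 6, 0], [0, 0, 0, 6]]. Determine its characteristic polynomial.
xI - A = [[x + 2, 0, 8, 0], [0, x - 6, -1, 0], [0, 0, x - 6, 0], [0, 0, 0, x - 6]].

Expanding det(xI - A) along the first row:
det(xI - A) = + (x + 2)·det([[x - 6, -1, 0], [0, x - 6, 0], [0, 0, x - 6]]) - (0)·det([[0, -1, 0], [0, x - 6, 0], [0, 0, x - 6]]) + (8)·det([[0, x - 6, 0], [0, 0, 0], [0, 0, x - 6]]) - (0)·det([[0, x - 6, -1], [0, 0, x - 6], [0, 0, 0]]).

Evaluating gives χ_A(x) = x^4 - 16x^3 + 72x^2 - 432 = (x - 6)^3(x + 2).

χ_A(x) = (x - 6)^3(x + 2)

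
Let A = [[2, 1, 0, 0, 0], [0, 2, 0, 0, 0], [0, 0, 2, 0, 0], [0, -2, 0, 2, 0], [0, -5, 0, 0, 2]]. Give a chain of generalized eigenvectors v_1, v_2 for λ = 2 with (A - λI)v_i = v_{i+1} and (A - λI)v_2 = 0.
v_1 = [[-1, 1, 0, 1, 4]]^T, v_2 = [[1, 0, 0, -2, -5]]^T

We seek v_1 ∈ ker((A - 2I)^2) \ ker(A - 2I), then set v_{i+1} = (A - 2I) v_i.

One such chain is v_1 = [[-1, 1, 0, 1, 4]]^T, v_2 = [[1, 0, 0, -2, -5]]^T. Check: (A - 2I) v_2 = [[0, 0, 0, 0, 0]]^T = 0.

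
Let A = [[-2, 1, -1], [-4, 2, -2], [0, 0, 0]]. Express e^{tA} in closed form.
e^{tA} = [[1 - 2*t, t, -t], [-4*t, 2*t + 1, -2*t], [0, 0, 1]]

A has Jordan form J = [[0, 1, 0], [0, 0, 0], [0, 0, 0]] with A = PJP^{-1}, so e^{tA} = P e^{tJ} P^{-1}.

For a Jordan block J_k(λ), e^{tJ_k(λ)} = e^{λt} · (I + tN + t^2 N^2/2! + ... + t^{k-1} N^{k-1}/(k-1)!) where N is the nilpotent superdiagonal part.

Assembling the blocks and conjugating back gives the entries of e^{tA} as shown above.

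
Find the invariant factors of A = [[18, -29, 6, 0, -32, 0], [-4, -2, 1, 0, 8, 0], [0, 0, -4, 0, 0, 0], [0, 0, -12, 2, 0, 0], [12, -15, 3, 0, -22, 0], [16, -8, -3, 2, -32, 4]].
x - 2, (x - 4)(x - 2)(x + 4)^3

The Jordan structure of A has elementary divisors (x + 4)^3, (x - 2), (x - 2), (x - 4). Arranging the block sizes at each eigenvalue in decreasing order and taking row products gives the invariant factors.

Invariant factors (smallest first, each dividing the next): x - 2, (x - 4)(x - 2)(x + 4)^3.

Check: the last factor (x - 4)(x - 2)(x + 4)^3 is the minimal polynomial, and the product (x - 4)(x - 2)^2(x + 4)^3 is the characteristic polynomial.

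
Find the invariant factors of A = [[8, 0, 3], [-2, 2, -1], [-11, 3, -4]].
The Jordan structure of A has elementary divisors (x - 2)^3. Arranging the block sizes at each eigenvalue in decreasing order and taking row products gives the invariant factors.

Invariant factors (smallest first, each dividing the next): (x - 2)^3.

Check: the last factor (x - 2)^3 is the minimal polynomial, and the product (x - 2)^3 is the characteristic polynomial.

(x - 2)^3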